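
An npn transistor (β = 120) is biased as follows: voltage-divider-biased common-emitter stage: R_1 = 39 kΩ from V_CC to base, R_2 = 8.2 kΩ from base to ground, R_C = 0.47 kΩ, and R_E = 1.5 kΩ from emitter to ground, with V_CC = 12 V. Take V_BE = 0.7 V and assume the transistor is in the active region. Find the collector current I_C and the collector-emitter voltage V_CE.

Thevenize the base divider: V_Th = V_CC·R_2/(R_1+R_2) = 12×8.2/47.2 = 2.08 V, R_Th = R_1‖R_2 = 6.78 kΩ.
Base-emitter loop: V_Th = I_B·R_Th + V_BE + (β+1)I_B·R_E, so I_B = (2.08 − 0.7) / (6.78 + 121×1.5) = 0.00735 mA.
I_C = β·I_B = 120×0.00735 = 0.883 mA, and I_E = (β+1)I_B = 0.89 mA.
V_CE = V_CC − I_C·R_C − I_E·R_E = 12 − 0.883×0.47 − 0.89×1.5 = 10.3 V.
V_CE = 10.3 V > 0.2 V confirms active-region operation.

I_C ≈ 0.88 mA, V_CE ≈ 10 V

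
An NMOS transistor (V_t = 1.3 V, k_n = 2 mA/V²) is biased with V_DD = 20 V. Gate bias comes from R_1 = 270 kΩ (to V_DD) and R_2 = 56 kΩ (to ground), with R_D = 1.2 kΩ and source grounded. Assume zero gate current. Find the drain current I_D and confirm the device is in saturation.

I_D ≈ 4.6 mA

V_G = V_DD·R_2/(R_1+R_2) = 20×56/326 = 3.44 V. With the source grounded, V_GS = V_G = 3.44 V.
Assume saturation: I_D = (k_n/2)(V_GS − V_t)² = (2/2)×(3.44 − 1.3)² = 1×2.14² = 4.56 mA.
V_DS = V_DD − I_D·R_D = 20 − 4.56×1.2 = 14.5 V.
Saturation requires V_DS ≥ V_GS − V_t = 2.14 V; 14.5 ≥ 2.14 ✓.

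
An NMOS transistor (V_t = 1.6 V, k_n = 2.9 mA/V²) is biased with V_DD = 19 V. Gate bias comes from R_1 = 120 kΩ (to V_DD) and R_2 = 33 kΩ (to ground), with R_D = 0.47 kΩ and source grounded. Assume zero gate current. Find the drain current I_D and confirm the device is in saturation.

I_D ≈ 9 mA

V_G = V_DD·R_2/(R_1+R_2) = 19×33/153 = 4.1 V. With the source grounded, V_GS = V_G = 4.1 V.
Assume saturation: I_D = (k_n/2)(V_GS − V_t)² = (2.9/2)×(4.1 − 1.6)² = 1.45×2.5² = 9.05 mA.
V_DS = V_DD − I_D·R_D = 19 − 9.05×0.47 = 14.7 V.
Saturation requires V_DS ≥ V_GS − V_t = 2.5 V; 14.7 ≥ 2.5 ✓.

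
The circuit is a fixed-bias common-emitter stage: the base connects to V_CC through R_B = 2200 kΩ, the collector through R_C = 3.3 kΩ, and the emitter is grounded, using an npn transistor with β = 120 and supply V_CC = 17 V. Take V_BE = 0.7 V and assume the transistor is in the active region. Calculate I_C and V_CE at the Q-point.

I_C ≈ 0.89 mA, V_CE ≈ 14 V

Base loop: V_CC = I_B·R_B + V_BE, so I_B = (17 − 0.7)/2200 kΩ = 0.00741 mA.
In the active region I_C = β·I_B = 120 × 0.00741 = 0.889 mA.
Collector loop: V_CE = V_CC − I_C·R_C = 17 − 0.889×3.3 = 14.1 V.
Since V_CE = 14.1 V > V_CE(sat) ≈ 0.2 V, the transistor is in the active region as assumed.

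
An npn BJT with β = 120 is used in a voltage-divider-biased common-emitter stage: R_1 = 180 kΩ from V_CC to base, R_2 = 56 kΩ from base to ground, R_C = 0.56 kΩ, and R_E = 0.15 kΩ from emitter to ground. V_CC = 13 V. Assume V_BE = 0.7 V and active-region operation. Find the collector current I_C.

I_C ≈ 4.7 mA

Thevenize the base divider: V_Th = V_CC·R_2/(R_1+R_2) = 13×56/236 = 3.08 V, R_Th = R_1‖R_2 = 42.7 kΩ.
Base-emitter loop: V_Th = I_B·R_Th + V_BE + (β+1)I_B·R_E, so I_B = (3.08 − 0.7) / (42.7 + 121×0.15) = 0.0392 mA.
I_C = β·I_B = 120×0.0392 = 4.7 mA, and I_E = (β+1)I_B = 4.74 mA.
V_CE = V_CC − I_C·R_C − I_E·R_E = 13 − 4.7×0.56 − 4.74×0.15 = 9.66 V.
V_CE = 9.66 V > 0.2 V confirms active-region operation.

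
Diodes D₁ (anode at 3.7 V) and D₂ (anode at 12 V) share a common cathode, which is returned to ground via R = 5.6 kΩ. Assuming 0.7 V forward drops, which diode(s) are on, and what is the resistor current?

Only D₂ conducts; I_R ≈ 2 mA

Assume both conduct. Then node N would need to be at both 3.7−0.7 = 3 V and 12−0.7 = 11.3 V, which is impossible.
Assume only D₂ conducts: V_N = 12 − 0.7 = 11.3 V, so I_R = 11.3/5.6 = 2.02 mA.
Check D₁: its anode-to-cathode voltage is 3.7 − 11.3 = -7.6 V < 0.7 V, so it is off. The assumption is consistent.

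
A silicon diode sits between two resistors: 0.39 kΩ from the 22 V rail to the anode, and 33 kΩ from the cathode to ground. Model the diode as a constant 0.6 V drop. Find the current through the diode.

I ≈ 0.64 mA

The two resistors are in series with the diode, so KVL gives 22 = I·0.39 + 0.6 + I·33.
I = (22 − 0.6) / (0.39 + 33) kΩ = 21.4 / 33.4 = 0.641 mA.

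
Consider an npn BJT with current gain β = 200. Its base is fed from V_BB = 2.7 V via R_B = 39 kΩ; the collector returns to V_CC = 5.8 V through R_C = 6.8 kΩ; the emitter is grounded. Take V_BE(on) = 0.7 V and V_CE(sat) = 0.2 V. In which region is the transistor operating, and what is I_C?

Assume active: I_B = (2.7 − 0.7)/39 = 0.0513 mA, giving I_C = β·I_B = 10.3 mA.
But then V_CE = 5.8 − 10.3×6.8 = -63.9 V < V_CE(sat) = 0.2 V — impossible in the active region.
So the transistor is saturated. With V_CE = 0.2 V, I_C = (V_CC − 0.2)/R_C = 5.6/6.8 = 0.824 mA.
Check: β·I_B = 10.3 mA > I_C = 0.824 mA, confirming saturation.

saturation; I_C ≈ 0.82 mA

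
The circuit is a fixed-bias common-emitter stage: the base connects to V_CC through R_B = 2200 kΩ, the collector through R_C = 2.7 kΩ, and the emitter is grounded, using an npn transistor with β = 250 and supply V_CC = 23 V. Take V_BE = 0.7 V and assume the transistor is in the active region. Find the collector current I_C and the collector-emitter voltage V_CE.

Base loop: V_CC = I_B·R_B + V_BE, so I_B = (23 − 0.7)/2200 kΩ = 0.0101 mA.
In the active region I_C = β·I_B = 250 × 0.0101 = 2.53 mA.
Collector loop: V_CE = V_CC − I_C·R_C = 23 − 2.53×2.7 = 16.2 V.
Since V_CE = 16.2 V > V_CE(sat) ≈ 0.2 V, the transistor is in the active region as assumed.

I_C ≈ 2.5 mA, V_CE ≈ 16 V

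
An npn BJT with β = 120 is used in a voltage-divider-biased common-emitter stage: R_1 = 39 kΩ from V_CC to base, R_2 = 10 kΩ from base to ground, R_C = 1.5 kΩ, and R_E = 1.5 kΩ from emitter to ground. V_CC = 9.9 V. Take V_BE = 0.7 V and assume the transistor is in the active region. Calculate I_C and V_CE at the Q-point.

I_C ≈ 0.84 mA, V_CE ≈ 7.4 V

Thevenize the base divider: V_Th = V_CC·R_2/(R_1+R_2) = 9.9×10/49 = 2.02 V, R_Th = R_1‖R_2 = 7.96 kΩ.
Base-emitter loop: V_Th = I_B·R_Th + V_BE + (β+1)I_B·R_E, so I_B = (2.02 − 0.7) / (7.96 + 121×1.5) = 0.00697 mA.
I_C = β·I_B = 120×0.00697 = 0.836 mA, and I_E = (β+1)I_B = 0.843 mA.
V_CE = V_CC − I_C·R_C − I_E·R_E = 9.9 − 0.836×1.5 − 0.843×1.5 = 7.38 V.
V_CE = 7.38 V > 0.2 V confirms active-region operation.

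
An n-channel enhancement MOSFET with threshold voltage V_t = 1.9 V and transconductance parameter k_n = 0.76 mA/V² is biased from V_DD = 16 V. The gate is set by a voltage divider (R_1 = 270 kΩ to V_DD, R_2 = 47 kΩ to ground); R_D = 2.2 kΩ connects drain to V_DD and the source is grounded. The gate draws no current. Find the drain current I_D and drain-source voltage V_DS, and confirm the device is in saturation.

V_G = V_DD·R_2/(R_1+R_2) = 16×47/317 = 2.37 V. With the source grounded, V_GS = V_G = 2.37 V.
Assume saturation: I_D = (k_n/2)(V_GS − V_t)² = (0.76/2)×(2.37 − 1.9)² = 0.38×0.472² = 0.0847 mA.
V_DS = V_DD − I_D·R_D = 16 − 0.0847×2.2 = 15.8 V.
Saturation requires V_DS ≥ V_GS − V_t = 0.472 V; 15.8 ≥ 0.472 ✓.

I_D ≈ 0.085 mA, V_DS ≈ 16 V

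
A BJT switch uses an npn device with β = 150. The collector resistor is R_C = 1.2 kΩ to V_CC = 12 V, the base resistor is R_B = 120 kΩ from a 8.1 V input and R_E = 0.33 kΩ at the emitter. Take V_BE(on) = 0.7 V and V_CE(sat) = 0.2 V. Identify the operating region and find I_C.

Assume active. Base-emitter loop: I_B = (V_BB − V_BE)/(R_B + (β+1)R_E) = (8.1 − 0.7)/(120 + 151×0.33) = 0.0436 mA.
I_C = β·I_B = 150×0.0436 = 6.54 mA.
V_CE = V_CC − I_C·R_C − I_E·R_E = 12 − 6.54×1.2 − 6.58×0.33 = 1.99 V > V_CE(sat), so the active-region assumption holds.

active; I_C ≈ 6.5 mA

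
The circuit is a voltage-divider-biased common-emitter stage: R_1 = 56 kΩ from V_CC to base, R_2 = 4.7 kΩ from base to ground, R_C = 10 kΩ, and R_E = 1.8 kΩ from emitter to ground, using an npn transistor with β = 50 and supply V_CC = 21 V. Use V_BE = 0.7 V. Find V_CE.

V_CE ≈ 15 V

Thevenize the base divider: V_Th = V_CC·R_2/(R_1+R_2) = 21×4.7/60.7 = 1.63 V, R_Th = R_1‖R_2 = 4.34 kΩ.
Base-emitter loop: V_Th = I_B·R_Th + V_BE + (β+1)I_B·R_E, so I_B = (1.63 − 0.7) / (4.34 + 51×1.8) = 0.00963 mA.
I_C = β·I_B = 50×0.00963 = 0.482 mA, and I_E = (β+1)I_B = 0.491 mA.
V_CE = V_CC − I_C·R_C − I_E·R_E = 21 − 0.482×10 − 0.491×1.8 = 15.3 V.
V_CE = 15.3 V > 0.2 V confirms active-region operation.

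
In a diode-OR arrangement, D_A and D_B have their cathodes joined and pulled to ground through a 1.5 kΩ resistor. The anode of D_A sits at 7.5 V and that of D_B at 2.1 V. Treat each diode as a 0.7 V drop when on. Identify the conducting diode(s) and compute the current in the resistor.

Only D_A conducts; I_R ≈ 4.5 mA

Assume both conduct. Then node N would need to be at both 7.5−0.7 = 6.8 V and 2.1−0.7 = 1.4 V, which is impossible.
Assume only D_A conducts: V_N = 7.5 − 0.7 = 6.8 V, so I_R = 6.8/1.5 = 4.53 mA.
Check D_B: its anode-to-cathode voltage is 2.1 − 6.8 = -4.7 V < 0.7 V, so it is off. The assumption is consistent.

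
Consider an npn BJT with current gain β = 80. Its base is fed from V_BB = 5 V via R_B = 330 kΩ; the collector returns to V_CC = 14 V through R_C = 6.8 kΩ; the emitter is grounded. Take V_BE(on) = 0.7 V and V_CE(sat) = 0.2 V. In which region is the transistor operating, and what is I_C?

active; I_C ≈ 1 mA

Assume active. Base-emitter loop: I_B = (V_BB − V_BE)/R_B = (5 − 0.7)/330 = 0.013 mA.
I_C = β·I_B = 80×0.013 = 1.04 mA.
V_CE = V_CC − I_C·R_C = 14 − 1.04×6.8 = 6.91 V > V_CE(sat), so the active-region assumption holds.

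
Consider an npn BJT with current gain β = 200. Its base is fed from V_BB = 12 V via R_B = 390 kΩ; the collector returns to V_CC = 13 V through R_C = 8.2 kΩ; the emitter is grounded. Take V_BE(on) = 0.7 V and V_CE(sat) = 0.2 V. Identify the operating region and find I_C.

saturation; I_C ≈ 1.6 mA

Assume active: I_B = (12 − 0.7)/390 = 0.029 mA, giving I_C = β·I_B = 5.79 mA.
But then V_CE = 13 − 5.79×8.2 = -34.5 V < V_CE(sat) = 0.2 V — impossible in the active region.
So the transistor is saturated. With V_CE = 0.2 V, I_C = (V_CC − 0.2)/R_C = 12.8/8.2 = 1.56 mA.
Check: β·I_B = 5.79 mA > I_C = 1.56 mA, confirming saturation.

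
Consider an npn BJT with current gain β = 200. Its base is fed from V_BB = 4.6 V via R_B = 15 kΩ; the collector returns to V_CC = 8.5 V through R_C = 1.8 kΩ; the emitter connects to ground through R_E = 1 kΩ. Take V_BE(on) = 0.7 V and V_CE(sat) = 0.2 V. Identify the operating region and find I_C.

saturation; I_C ≈ 2.9 mA

Assume active: I_B = (4.6 − 0.7)/(15 + 201×1) = 0.0181 mA, I_C = β·I_B = 3.61 mA.
Then V_CE = 8.5 − 3.61×1.8 − 3.63×1 = -1.63 V < 0.2 V — the active assumption fails.
Re-solve with V_CE = 0.2 V. KCL at the emitter: V_E/R_E = (V_BB−0.7−V_E)/R_B + (V_CC−0.2−V_E)/R_C, giving V_E = 3 V.
I_C = (V_CC − 0.2 − V_E)/R_C = (8.3 − 3)/1.8 = 2.94 mA.
Check: I_B = (3.9 − 3)/15 = 0.0598 mA, and β·I_B = 12 mA > I_C, confirming saturation.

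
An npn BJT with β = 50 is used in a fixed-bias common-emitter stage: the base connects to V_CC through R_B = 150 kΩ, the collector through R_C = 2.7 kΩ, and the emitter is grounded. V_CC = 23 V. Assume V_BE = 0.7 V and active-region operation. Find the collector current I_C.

Base loop: V_CC = I_B·R_B + V_BE, so I_B = (23 − 0.7)/150 kΩ = 0.149 mA.
In the active region I_C = β·I_B = 50 × 0.149 = 7.43 mA.
Collector loop: V_CE = V_CC − I_C·R_C = 23 − 7.43×2.7 = 2.93 V.
Since V_CE = 2.93 V > V_CE(sat) ≈ 0.2 V, the transistor is in the active region as assumed.

I_C ≈ 7.4 mA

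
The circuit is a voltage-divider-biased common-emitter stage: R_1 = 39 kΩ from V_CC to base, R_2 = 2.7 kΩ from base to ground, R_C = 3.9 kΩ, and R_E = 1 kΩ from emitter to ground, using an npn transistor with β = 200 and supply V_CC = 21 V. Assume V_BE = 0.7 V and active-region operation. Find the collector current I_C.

I_C ≈ 0.65 mA

Thevenize the base divider: V_Th = V_CC·R_2/(R_1+R_2) = 21×2.7/41.7 = 1.36 V, R_Th = R_1‖R_2 = 2.53 kΩ.
Base-emitter loop: V_Th = I_B·R_Th + V_BE + (β+1)I_B·R_E, so I_B = (1.36 − 0.7) / (2.53 + 201×1) = 0.00324 mA.
I_C = β·I_B = 200×0.00324 = 0.648 mA, and I_E = (β+1)I_B = 0.652 mA.
V_CE = V_CC − I_C·R_C − I_E·R_E = 21 − 0.648×3.9 − 0.652×1 = 17.8 V.
V_CE = 17.8 V > 0.2 V confirms active-region operation.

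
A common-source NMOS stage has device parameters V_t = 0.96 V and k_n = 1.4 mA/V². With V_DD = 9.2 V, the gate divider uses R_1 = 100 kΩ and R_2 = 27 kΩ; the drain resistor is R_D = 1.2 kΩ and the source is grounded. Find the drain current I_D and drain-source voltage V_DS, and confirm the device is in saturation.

I_D ≈ 0.69 mA, V_DS ≈ 8.4 V

V_G = V_DD·R_2/(R_1+R_2) = 9.2×27/127 = 1.96 V. With the source grounded, V_GS = V_G = 1.96 V.
Assume saturation: I_D = (k_n/2)(V_GS − V_t)² = (1.4/2)×(1.96 − 0.96)² = 0.7×0.996² = 0.694 mA.
V_DS = V_DD − I_D·R_D = 9.2 − 0.694×1.2 = 8.37 V.
Saturation requires V_DS ≥ V_GS − V_t = 0.996 V; 8.37 ≥ 0.996 ✓.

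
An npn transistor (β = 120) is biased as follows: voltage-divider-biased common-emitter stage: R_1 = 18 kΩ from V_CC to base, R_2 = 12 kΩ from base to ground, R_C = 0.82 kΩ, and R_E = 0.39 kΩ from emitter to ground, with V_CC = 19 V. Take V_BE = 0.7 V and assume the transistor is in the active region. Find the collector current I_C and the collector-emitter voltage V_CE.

Thevenize the base divider: V_Th = V_CC·R_2/(R_1+R_2) = 19×12/30 = 7.6 V, R_Th = R_1‖R_2 = 7.2 kΩ.
Base-emitter loop: V_Th = I_B·R_Th + V_BE + (β+1)I_B·R_E, so I_B = (7.6 − 0.7) / (7.2 + 121×0.39) = 0.127 mA.
I_C = β·I_B = 120×0.127 = 15.2 mA, and I_E = (β+1)I_B = 15.4 mA.
V_CE = V_CC − I_C·R_C − I_E·R_E = 19 − 15.2×0.82 − 15.4×0.39 = 0.53 V.
V_CE = 0.53 V > 0.2 V confirms active-region operation.

I_C ≈ 15 mA, V_CE ≈ 0.53 V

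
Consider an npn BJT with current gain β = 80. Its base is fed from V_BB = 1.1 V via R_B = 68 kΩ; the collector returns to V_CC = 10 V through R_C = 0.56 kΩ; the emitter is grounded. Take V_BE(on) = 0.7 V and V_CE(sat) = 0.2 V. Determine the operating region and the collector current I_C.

active; I_C ≈ 0.47 mA

Assume active. Base-emitter loop: I_B = (V_BB − V_BE)/R_B = (1.1 − 0.7)/68 = 0.00588 mA.
I_C = β·I_B = 80×0.00588 = 0.471 mA.
V_CE = V_CC − I_C·R_C = 10 − 0.471×0.56 = 9.74 V > V_CE(sat), so the active-region assumption holds.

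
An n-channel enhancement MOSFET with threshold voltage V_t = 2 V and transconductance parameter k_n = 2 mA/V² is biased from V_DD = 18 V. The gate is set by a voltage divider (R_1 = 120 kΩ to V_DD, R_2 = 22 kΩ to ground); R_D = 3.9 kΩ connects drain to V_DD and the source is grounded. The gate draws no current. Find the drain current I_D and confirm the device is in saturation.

I_D ≈ 0.62 mA

V_G = V_DD·R_2/(R_1+R_2) = 18×22/142 = 2.79 V. With the source grounded, V_GS = V_G = 2.79 V.
Assume saturation: I_D = (k_n/2)(V_GS − V_t)² = (2/2)×(2.79 − 2)² = 1×0.789² = 0.622 mA.
V_DS = V_DD − I_D·R_D = 18 − 0.622×3.9 = 15.6 V.
Saturation requires V_DS ≥ V_GS − V_t = 0.789 V; 15.6 ≥ 0.789 ✓.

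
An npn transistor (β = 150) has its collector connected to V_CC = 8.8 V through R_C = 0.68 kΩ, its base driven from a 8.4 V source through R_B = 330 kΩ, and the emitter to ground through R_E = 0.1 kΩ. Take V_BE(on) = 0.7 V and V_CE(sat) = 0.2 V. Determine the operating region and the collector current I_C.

Assume active. Base-emitter loop: I_B = (V_BB − V_BE)/(R_B + (β+1)R_E) = (8.4 − 0.7)/(330 + 151×0.1) = 0.0223 mA.
I_C = β·I_B = 150×0.0223 = 3.35 mA.
V_CE = V_CC − I_C·R_C − I_E·R_E = 8.8 − 3.35×0.68 − 3.37×0.1 = 6.19 V > V_CE(sat), so the active-region assumption holds.

active; I_C ≈ 3.3 mA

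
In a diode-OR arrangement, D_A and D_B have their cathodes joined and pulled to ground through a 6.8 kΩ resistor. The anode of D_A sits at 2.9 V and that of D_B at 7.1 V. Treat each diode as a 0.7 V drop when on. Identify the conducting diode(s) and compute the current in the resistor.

Only D_B conducts; I_R ≈ 0.94 mA

Assume both conduct. Then node N would need to be at both 2.9−0.7 = 2.2 V and 7.1−0.7 = 6.4 V, which is impossible.
Assume only D_B conducts: V_N = 7.1 − 0.7 = 6.4 V, so I_R = 6.4/6.8 = 0.941 mA.
Check D_A: its anode-to-cathode voltage is 2.9 − 6.4 = -3.5 V < 0.7 V, so it is off. The assumption is consistent.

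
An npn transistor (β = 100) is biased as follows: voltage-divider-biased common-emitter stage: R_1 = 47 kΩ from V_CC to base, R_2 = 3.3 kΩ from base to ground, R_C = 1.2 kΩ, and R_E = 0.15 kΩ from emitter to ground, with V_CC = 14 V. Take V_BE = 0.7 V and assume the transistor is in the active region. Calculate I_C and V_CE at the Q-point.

I_C ≈ 1.2 mA, V_CE ≈ 12 V

Thevenize the base divider: V_Th = V_CC·R_2/(R_1+R_2) = 14×3.3/50.3 = 0.918 V, R_Th = R_1‖R_2 = 3.08 kΩ.
Base-emitter loop: V_Th = I_B·R_Th + V_BE + (β+1)I_B·R_E, so I_B = (0.918 − 0.7) / (3.08 + 101×0.15) = 0.012 mA.
I_C = β·I_B = 100×0.012 = 1.2 mA, and I_E = (β+1)I_B = 1.21 mA.
V_CE = V_CC − I_C·R_C − I_E·R_E = 14 − 1.2×1.2 − 1.21×0.15 = 12.4 V.
V_CE = 12.4 V > 0.2 V confirms active-region operation.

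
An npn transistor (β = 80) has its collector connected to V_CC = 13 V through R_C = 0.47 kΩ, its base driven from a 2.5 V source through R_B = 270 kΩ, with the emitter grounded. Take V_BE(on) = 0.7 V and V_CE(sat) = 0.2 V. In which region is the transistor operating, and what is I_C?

active; I_C ≈ 0.53 mA

Assume active. Base-emitter loop: I_B = (V_BB − V_BE)/R_B = (2.5 − 0.7)/270 = 0.00667 mA.
I_C = β·I_B = 80×0.00667 = 0.533 mA.
V_CE = V_CC − I_C·R_C = 13 − 0.533×0.47 = 12.7 V > V_CE(sat), so the active-region assumption holds.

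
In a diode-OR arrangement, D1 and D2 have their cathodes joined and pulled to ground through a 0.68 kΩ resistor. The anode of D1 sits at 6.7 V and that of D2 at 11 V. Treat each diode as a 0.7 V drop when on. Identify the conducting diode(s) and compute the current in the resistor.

Only D2 conducts; I_R ≈ 15 mA

Assume both conduct. Then node N would need to be at both 6.7−0.7 = 6 V and 11−0.7 = 10.3 V, which is impossible.
Assume only D2 conducts: V_N = 11 − 0.7 = 10.3 V, so I_R = 10.3/0.68 = 15.1 mA.
Check D1: its anode-to-cathode voltage is 6.7 − 10.3 = -3.6 V < 0.7 V, so it is off. The assumption is consistent.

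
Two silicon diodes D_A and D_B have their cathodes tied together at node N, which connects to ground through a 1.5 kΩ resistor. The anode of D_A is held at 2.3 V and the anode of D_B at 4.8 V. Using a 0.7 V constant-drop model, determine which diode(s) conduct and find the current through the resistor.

Assume both conduct. Then node N would need to be at both 2.3−0.7 = 1.6 V and 4.8−0.7 = 4.1 V, which is impossible.
Assume only D_B conducts: V_N = 4.8 − 0.7 = 4.1 V, so I_R = 4.1/1.5 = 2.73 mA.
Check D_A: its anode-to-cathode voltage is 2.3 − 4.1 = -1.8 V < 0.7 V, so it is off. The assumption is consistent.

Only D_B conducts; I_R ≈ 2.7 mA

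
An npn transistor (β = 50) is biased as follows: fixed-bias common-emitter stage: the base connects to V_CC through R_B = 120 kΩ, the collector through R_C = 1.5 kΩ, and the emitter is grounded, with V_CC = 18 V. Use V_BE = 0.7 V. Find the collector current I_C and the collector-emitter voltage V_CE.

I_C ≈ 7.2 mA, V_CE ≈ 7.2 V

Base loop: V_CC = I_B·R_B + V_BE, so I_B = (18 − 0.7)/120 kΩ = 0.144 mA.
In the active region I_C = β·I_B = 50 × 0.144 = 7.21 mA.
Collector loop: V_CE = V_CC − I_C·R_C = 18 − 7.21×1.5 = 7.19 V.
Since V_CE = 7.19 V > V_CE(sat) ≈ 0.2 V, the transistor is in the active region as assumed.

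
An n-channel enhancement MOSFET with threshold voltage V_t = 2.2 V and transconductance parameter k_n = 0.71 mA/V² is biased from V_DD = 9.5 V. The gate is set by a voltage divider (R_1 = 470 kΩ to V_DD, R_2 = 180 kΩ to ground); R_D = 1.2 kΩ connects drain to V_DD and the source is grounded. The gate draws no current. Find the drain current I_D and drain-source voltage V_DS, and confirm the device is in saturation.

V_G = V_DD·R_2/(R_1+R_2) = 9.5×180/650 = 2.63 V. With the source grounded, V_GS = V_G = 2.63 V.
Assume saturation: I_D = (k_n/2)(V_GS − V_t)² = (0.71/2)×(2.63 − 2.2)² = 0.355×0.431² = 0.0659 mA.
V_DS = V_DD − I_D·R_D = 9.5 − 0.0659×1.2 = 9.42 V.
Saturation requires V_DS ≥ V_GS − V_t = 0.431 V; 9.42 ≥ 0.431 ✓.

I_D ≈ 0.066 mA, V_DS ≈ 9.4 V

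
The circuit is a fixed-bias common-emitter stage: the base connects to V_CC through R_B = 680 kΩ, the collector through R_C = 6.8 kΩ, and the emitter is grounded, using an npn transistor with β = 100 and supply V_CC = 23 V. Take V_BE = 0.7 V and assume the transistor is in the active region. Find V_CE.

Base loop: V_CC = I_B·R_B + V_BE, so I_B = (23 − 0.7)/680 kΩ = 0.0328 mA.
In the active region I_C = β·I_B = 100 × 0.0328 = 3.28 mA.
Collector loop: V_CE = V_CC − I_C·R_C = 23 − 3.28×6.8 = 0.7 V.
Since V_CE = 0.7 V > V_CE(sat) ≈ 0.2 V, the transistor is in the active region as assumed.

V_CE ≈ 0.7 V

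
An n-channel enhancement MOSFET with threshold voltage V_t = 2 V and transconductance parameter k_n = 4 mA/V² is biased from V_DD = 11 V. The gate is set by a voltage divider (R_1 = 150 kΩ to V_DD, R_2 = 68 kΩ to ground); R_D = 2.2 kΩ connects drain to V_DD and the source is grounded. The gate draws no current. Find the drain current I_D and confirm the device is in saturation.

I_D ≈ 4.1 mA

V_G = V_DD·R_2/(R_1+R_2) = 11×68/218 = 3.43 V. With the source grounded, V_GS = V_G = 3.43 V.
Assume saturation: I_D = (k_n/2)(V_GS − V_t)² = (4/2)×(3.43 − 2)² = 2×1.43² = 4.1 mA.
V_DS = V_DD − I_D·R_D = 11 − 4.1×2.2 = 1.99 V.
Saturation requires V_DS ≥ V_GS − V_t = 1.43 V; 1.99 ≥ 1.43 ✓.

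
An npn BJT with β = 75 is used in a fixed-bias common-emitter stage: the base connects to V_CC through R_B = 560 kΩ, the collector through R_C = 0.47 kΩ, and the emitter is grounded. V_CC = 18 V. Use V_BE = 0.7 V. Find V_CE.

V_CE ≈ 17 V

Base loop: V_CC = I_B·R_B + V_BE, so I_B = (18 − 0.7)/560 kΩ = 0.0309 mA.
In the active region I_C = β·I_B = 75 × 0.0309 = 2.32 mA.
Collector loop: V_CE = V_CC − I_C·R_C = 18 − 2.32×0.47 = 16.9 V.
Since V_CE = 16.9 V > V_CE(sat) ≈ 0.2 V, the transistor is in the active region as assumed.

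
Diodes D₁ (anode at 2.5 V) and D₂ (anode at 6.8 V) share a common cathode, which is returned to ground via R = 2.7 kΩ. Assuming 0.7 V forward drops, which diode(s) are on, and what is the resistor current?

Only D₂ conducts; I_R ≈ 2.3 mA

Assume both conduct. Then node N would need to be at both 2.5−0.7 = 1.8 V and 6.8−0.7 = 6.1 V, which is impossible.
Assume only D₂ conducts: V_N = 6.8 − 0.7 = 6.1 V, so I_R = 6.1/2.7 = 2.26 mA.
Check D₁: its anode-to-cathode voltage is 2.5 − 6.1 = -3.6 V < 0.7 V, so it is off. The assumption is consistent.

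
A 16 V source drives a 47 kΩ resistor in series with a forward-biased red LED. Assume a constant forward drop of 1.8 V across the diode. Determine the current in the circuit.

KVL around the loop: 16 = V_D + I·R = 1.8 + I × 47 kΩ.
So I = (16 − 1.8) / 47 kΩ = 14.2 / 47 = 0.302 mA.

I ≈ 0.3 mA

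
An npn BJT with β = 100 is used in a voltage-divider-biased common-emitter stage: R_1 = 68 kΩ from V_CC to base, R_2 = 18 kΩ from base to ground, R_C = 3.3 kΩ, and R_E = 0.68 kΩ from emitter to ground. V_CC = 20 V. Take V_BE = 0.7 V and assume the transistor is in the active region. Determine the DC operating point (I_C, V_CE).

Thevenize the base divider: V_Th = V_CC·R_2/(R_1+R_2) = 20×18/86 = 4.19 V, R_Th = R_1‖R_2 = 14.2 kΩ.
Base-emitter loop: V_Th = I_B·R_Th + V_BE + (β+1)I_B·R_E, so I_B = (4.19 − 0.7) / (14.2 + 101×0.68) = 0.042 mA.
I_C = β·I_B = 100×0.042 = 4.2 mA, and I_E = (β+1)I_B = 4.25 mA.
V_CE = V_CC − I_C·R_C − I_E·R_E = 20 − 4.2×3.3 − 4.25×0.68 = 3.24 V.
V_CE = 3.24 V > 0.2 V confirms active-region operation.

I_C ≈ 4.2 mA, V_CE ≈ 3.2 V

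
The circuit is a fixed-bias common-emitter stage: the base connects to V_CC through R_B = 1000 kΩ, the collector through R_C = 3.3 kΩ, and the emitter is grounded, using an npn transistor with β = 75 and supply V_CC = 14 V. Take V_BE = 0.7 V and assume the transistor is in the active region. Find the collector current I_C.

Base loop: V_CC = I_B·R_B + V_BE, so I_B = (14 − 0.7)/1000 kΩ = 0.0133 mA.
In the active region I_C = β·I_B = 75 × 0.0133 = 0.998 mA.
Collector loop: V_CE = V_CC − I_C·R_C = 14 − 0.998×3.3 = 10.7 V.
Since V_CE = 10.7 V > V_CE(sat) ≈ 0.2 V, the transistor is in the active region as assumed.

I_C ≈ 1 mA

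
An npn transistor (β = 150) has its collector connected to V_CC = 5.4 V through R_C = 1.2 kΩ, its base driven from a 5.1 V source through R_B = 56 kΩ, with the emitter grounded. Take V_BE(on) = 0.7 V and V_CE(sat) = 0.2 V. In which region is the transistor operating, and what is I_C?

Assume active: I_B = (5.1 − 0.7)/56 = 0.0786 mA, giving I_C = β·I_B = 11.8 mA.
But then V_CE = 5.4 − 11.8×1.2 = -8.74 V < V_CE(sat) = 0.2 V — impossible in the active region.
So the transistor is saturated. With V_CE = 0.2 V, I_C = (V_CC − 0.2)/R_C = 5.2/1.2 = 4.33 mA.
Check: β·I_B = 11.8 mA > I_C = 4.33 mA, confirming saturation.

saturation; I_C ≈ 4.3 mA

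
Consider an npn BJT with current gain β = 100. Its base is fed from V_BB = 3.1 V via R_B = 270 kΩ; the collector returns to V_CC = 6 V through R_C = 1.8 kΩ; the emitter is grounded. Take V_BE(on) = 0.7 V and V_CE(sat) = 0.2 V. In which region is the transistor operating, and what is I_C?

Assume active. Base-emitter loop: I_B = (V_BB − V_BE)/R_B = (3.1 − 0.7)/270 = 0.00889 mA.
I_C = β·I_B = 100×0.00889 = 0.889 mA.
V_CE = V_CC − I_C·R_C = 6 − 0.889×1.8 = 4.4 V > V_CE(sat), so the active-region assumption holds.

active; I_C ≈ 0.89 mA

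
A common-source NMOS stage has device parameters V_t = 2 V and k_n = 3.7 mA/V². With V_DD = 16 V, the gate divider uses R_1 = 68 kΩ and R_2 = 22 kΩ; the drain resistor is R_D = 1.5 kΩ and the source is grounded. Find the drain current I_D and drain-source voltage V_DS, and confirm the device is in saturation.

V_G = V_DD·R_2/(R_1+R_2) = 16×22/90 = 3.91 V. With the source grounded, V_GS = V_G = 3.91 V.
Assume saturation: I_D = (k_n/2)(V_GS − V_t)² = (3.7/2)×(3.91 − 2)² = 1.85×1.91² = 6.76 mA.
V_DS = V_DD − I_D·R_D = 16 − 6.76×1.5 = 5.86 V.
Saturation requires V_DS ≥ V_GS − V_t = 1.91 V; 5.86 ≥ 1.91 ✓.

I_D ≈ 6.8 mA, V_DS ≈ 5.9 V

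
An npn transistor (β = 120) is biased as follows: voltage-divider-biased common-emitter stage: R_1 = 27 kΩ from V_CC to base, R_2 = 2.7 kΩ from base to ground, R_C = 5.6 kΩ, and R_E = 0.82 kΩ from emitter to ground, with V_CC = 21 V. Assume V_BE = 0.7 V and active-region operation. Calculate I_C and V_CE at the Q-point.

Thevenize the base divider: V_Th = V_CC·R_2/(R_1+R_2) = 21×2.7/29.7 = 1.91 V, R_Th = R_1‖R_2 = 2.45 kΩ.
Base-emitter loop: V_Th = I_B·R_Th + V_BE + (β+1)I_B·R_E, so I_B = (1.91 − 0.7) / (2.45 + 121×0.82) = 0.0119 mA.
I_C = β·I_B = 120×0.0119 = 1.43 mA, and I_E = (β+1)I_B = 1.44 mA.
V_CE = V_CC − I_C·R_C − I_E·R_E = 21 − 1.43×5.6 − 1.44×0.82 = 11.8 V.
V_CE = 11.8 V > 0.2 V confirms active-region operation.

I_C ≈ 1.4 mA, V_CE ≈ 12 V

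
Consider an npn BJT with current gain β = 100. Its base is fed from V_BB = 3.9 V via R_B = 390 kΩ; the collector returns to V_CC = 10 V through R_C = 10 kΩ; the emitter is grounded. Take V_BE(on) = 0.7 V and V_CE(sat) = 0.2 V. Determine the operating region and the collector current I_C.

active; I_C ≈ 0.82 mA

Assume active. Base-emitter loop: I_B = (V_BB − V_BE)/R_B = (3.9 − 0.7)/390 = 0.00821 mA.
I_C = β·I_B = 100×0.00821 = 0.821 mA.
V_CE = V_CC − I_C·R_C = 10 − 0.821×10 = 1.79 V > V_CE(sat), so the active-region assumption holds.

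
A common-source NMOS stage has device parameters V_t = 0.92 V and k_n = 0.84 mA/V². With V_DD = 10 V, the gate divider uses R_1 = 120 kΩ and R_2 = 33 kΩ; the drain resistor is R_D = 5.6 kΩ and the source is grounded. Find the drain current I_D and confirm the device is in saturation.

I_D ≈ 0.64 mA

V_G = V_DD·R_2/(R_1+R_2) = 10×33/153 = 2.16 V. With the source grounded, V_GS = V_G = 2.16 V.
Assume saturation: I_D = (k_n/2)(V_GS − V_t)² = (0.84/2)×(2.16 − 0.92)² = 0.42×1.24² = 0.643 mA.
V_DS = V_DD − I_D·R_D = 10 − 0.643×5.6 = 6.4 V.
Saturation requires V_DS ≥ V_GS − V_t = 1.24 V; 6.4 ≥ 1.24 ✓.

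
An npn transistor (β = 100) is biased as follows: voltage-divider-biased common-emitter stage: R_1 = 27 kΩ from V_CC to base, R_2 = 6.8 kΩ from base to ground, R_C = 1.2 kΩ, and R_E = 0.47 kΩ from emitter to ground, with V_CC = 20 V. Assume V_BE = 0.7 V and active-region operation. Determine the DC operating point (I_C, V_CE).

I_C ≈ 6.3 mA, V_CE ≈ 9.5 V

Thevenize the base divider: V_Th = V_CC·R_2/(R_1+R_2) = 20×6.8/33.8 = 4.02 V, R_Th = R_1‖R_2 = 5.43 kΩ.
Base-emitter loop: V_Th = I_B·R_Th + V_BE + (β+1)I_B·R_E, so I_B = (4.02 − 0.7) / (5.43 + 101×0.47) = 0.0628 mA.
I_C = β·I_B = 100×0.0628 = 6.28 mA, and I_E = (β+1)I_B = 6.35 mA.
V_CE = V_CC − I_C·R_C − I_E·R_E = 20 − 6.28×1.2 − 6.35×0.47 = 9.48 V.
V_CE = 9.48 V > 0.2 V confirms active-region operation.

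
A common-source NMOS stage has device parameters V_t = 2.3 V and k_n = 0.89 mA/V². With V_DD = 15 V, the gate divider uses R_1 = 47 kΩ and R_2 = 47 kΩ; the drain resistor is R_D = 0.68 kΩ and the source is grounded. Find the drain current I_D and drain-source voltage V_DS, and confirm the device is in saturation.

V_G = V_DD·R_2/(R_1+R_2) = 15×47/94 = 7.5 V. With the source grounded, V_GS = V_G = 7.5 V.
Assume saturation: I_D = (k_n/2)(V_GS − V_t)² = (0.89/2)×(7.5 − 2.3)² = 0.445×5.2² = 12 mA.
V_DS = V_DD − I_D·R_D = 15 − 12×0.68 = 6.82 V.
Saturation requires V_DS ≥ V_GS − V_t = 5.2 V; 6.82 ≥ 5.2 ✓.

I_D ≈ 12 mA, V_DS ≈ 6.8 V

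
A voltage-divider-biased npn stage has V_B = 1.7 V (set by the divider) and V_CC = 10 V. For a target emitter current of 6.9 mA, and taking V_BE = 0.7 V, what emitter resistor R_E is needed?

V_E = V_B − V_BE = 1.7 − 0.7 = 1 V.
R_E = V_E / I_E = 1 / 6.9 = 0.145 kΩ.

R_E ≈ 0.14 kΩ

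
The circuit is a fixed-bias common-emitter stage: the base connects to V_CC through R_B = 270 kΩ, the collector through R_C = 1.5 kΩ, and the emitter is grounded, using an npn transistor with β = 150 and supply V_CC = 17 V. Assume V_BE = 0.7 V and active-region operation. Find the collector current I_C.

Base loop: V_CC = I_B·R_B + V_BE, so I_B = (17 − 0.7)/270 kΩ = 0.0604 mA.
In the active region I_C = β·I_B = 150 × 0.0604 = 9.06 mA.
Collector loop: V_CE = V_CC − I_C·R_C = 17 − 9.06×1.5 = 3.42 V.
Since V_CE = 3.42 V > V_CE(sat) ≈ 0.2 V, the transistor is in the active region as assumed.

I_C ≈ 9.1 mA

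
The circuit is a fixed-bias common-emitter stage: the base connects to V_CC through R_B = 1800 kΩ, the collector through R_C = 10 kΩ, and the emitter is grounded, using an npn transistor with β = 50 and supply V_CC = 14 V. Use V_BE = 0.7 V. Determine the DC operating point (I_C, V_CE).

Base loop: V_CC = I_B·R_B + V_BE, so I_B = (14 − 0.7)/1800 kΩ = 0.00739 mA.
In the active region I_C = β·I_B = 50 × 0.00739 = 0.369 mA.
Collector loop: V_CE = V_CC − I_C·R_C = 14 − 0.369×10 = 10.3 V.
Since V_CE = 10.3 V > V_CE(sat) ≈ 0.2 V, the transistor is in the active region as assumed.

I_C ≈ 0.37 mA, V_CE ≈ 10 V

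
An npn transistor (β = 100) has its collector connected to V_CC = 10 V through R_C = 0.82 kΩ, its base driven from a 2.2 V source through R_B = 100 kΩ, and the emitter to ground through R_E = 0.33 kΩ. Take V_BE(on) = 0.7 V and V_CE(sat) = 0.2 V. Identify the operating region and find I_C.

Assume active. Base-emitter loop: I_B = (V_BB − V_BE)/(R_B + (β+1)R_E) = (2.2 − 0.7)/(100 + 101×0.33) = 0.0113 mA.
I_C = β·I_B = 100×0.0113 = 1.13 mA.
V_CE = V_CC − I_C·R_C − I_E·R_E = 10 − 1.13×0.82 − 1.14×0.33 = 8.7 V > V_CE(sat), so the active-region assumption holds.

active; I_C ≈ 1.1 mA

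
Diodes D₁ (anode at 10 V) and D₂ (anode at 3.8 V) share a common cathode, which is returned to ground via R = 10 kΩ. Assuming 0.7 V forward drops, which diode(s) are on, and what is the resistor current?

Assume both conduct. Then node N would need to be at both 10−0.7 = 9.3 V and 3.8−0.7 = 3.1 V, which is impossible.
Assume only D₁ conducts: V_N = 10 − 0.7 = 9.3 V, so I_R = 9.3/10 = 0.93 mA.
Check D₂: its anode-to-cathode voltage is 3.8 − 9.3 = -5.5 V < 0.7 V, so it is off. The assumption is consistent.

Only D₁ conducts; I_R ≈ 0.93 mA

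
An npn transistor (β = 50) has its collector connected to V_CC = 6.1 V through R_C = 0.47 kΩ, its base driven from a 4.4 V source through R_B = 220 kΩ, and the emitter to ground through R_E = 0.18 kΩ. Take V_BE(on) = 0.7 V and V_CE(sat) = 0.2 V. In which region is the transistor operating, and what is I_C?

Assume active. Base-emitter loop: I_B = (V_BB − V_BE)/(R_B + (β+1)R_E) = (4.4 − 0.7)/(220 + 51×0.18) = 0.0161 mA.
I_C = β·I_B = 50×0.0161 = 0.807 mA.
V_CE = V_CC − I_C·R_C − I_E·R_E = 6.1 − 0.807×0.47 − 0.823×0.18 = 5.57 V > V_CE(sat), so the active-region assumption holds.

active; I_C ≈ 0.81 mA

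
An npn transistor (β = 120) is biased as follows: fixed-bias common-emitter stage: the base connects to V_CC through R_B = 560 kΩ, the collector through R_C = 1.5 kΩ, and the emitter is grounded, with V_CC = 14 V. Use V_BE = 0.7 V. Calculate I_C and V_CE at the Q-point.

Base loop: V_CC = I_B·R_B + V_BE, so I_B = (14 − 0.7)/560 kΩ = 0.0238 mA.
In the active region I_C = β·I_B = 120 × 0.0238 = 2.85 mA.
Collector loop: V_CE = V_CC − I_C·R_C = 14 − 2.85×1.5 = 9.72 V.
Since V_CE = 9.72 V > V_CE(sat) ≈ 0.2 V, the transistor is in the active region as assumed.

I_C ≈ 2.9 mA, V_CE ≈ 9.7 V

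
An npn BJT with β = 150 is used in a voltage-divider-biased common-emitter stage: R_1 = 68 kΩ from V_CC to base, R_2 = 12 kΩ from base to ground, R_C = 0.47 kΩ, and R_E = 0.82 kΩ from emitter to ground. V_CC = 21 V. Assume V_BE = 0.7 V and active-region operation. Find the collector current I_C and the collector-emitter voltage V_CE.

I_C ≈ 2.7 mA, V_CE ≈ 17 V

Thevenize the base divider: V_Th = V_CC·R_2/(R_1+R_2) = 21×12/80 = 3.15 V, R_Th = R_1‖R_2 = 10.2 kΩ.
Base-emitter loop: V_Th = I_B·R_Th + V_BE + (β+1)I_B·R_E, so I_B = (3.15 − 0.7) / (10.2 + 151×0.82) = 0.0183 mA.
I_C = β·I_B = 150×0.0183 = 2.74 mA, and I_E = (β+1)I_B = 2.76 mA.
V_CE = V_CC − I_C·R_C − I_E·R_E = 21 − 2.74×0.47 − 2.76×0.82 = 17.4 V.
V_CE = 17.4 V > 0.2 V confirms active-region operation.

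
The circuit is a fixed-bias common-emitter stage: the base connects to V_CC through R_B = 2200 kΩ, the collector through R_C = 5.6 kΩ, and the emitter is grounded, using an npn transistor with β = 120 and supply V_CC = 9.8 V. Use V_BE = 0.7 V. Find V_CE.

Base loop: V_CC = I_B·R_B + V_BE, so I_B = (9.8 − 0.7)/2200 kΩ = 0.00414 mA.
In the active region I_C = β·I_B = 120 × 0.00414 = 0.496 mA.
Collector loop: V_CE = V_CC − I_C·R_C = 9.8 − 0.496×5.6 = 7.02 V.
Since V_CE = 7.02 V > V_CE(sat) ≈ 0.2 V, the transistor is in the active region as assumed.

V_CE ≈ 7 V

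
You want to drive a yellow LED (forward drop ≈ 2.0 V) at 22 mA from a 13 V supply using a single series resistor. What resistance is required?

R ≈ 0.5 kΩ

The resistor drops V_S − V_D = 13 − 2.0 = 11 V at 22 mA.
R = 11 V / 22 mA = 0.5 kΩ.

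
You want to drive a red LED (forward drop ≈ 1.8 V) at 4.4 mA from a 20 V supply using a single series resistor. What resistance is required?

R ≈ 4.1 kΩ

The resistor drops V_S − V_D = 20 − 1.8 = 18.2 V at 4.4 mA.
R = 18.2 V / 4.4 mA = 4.14 kΩ.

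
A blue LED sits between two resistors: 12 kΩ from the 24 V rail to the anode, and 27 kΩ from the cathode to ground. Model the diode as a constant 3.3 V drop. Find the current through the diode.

I ≈ 0.53 mA

The two resistors are in series with the diode, so KVL gives 24 = I·12 + 3.3 + I·27.
I = (24 − 3.3) / (12 + 27) kΩ = 20.7 / 39 = 0.531 mA.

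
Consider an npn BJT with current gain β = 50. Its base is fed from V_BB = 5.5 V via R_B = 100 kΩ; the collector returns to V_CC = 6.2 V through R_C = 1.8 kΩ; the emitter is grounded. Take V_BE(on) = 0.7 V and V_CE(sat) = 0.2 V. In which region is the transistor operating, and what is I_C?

Assume active. Base-emitter loop: I_B = (V_BB − V_BE)/R_B = (5.5 − 0.7)/100 = 0.048 mA.
I_C = β·I_B = 50×0.048 = 2.4 mA.
V_CE = V_CC − I_C·R_C = 6.2 − 2.4×1.8 = 1.88 V > V_CE(sat), so the active-region assumption holds.

active; I_C ≈ 2.4 mA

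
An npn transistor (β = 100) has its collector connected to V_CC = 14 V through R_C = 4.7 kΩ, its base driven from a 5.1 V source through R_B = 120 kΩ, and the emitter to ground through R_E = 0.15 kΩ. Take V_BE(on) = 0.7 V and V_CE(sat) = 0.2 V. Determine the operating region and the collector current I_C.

saturation; I_C ≈ 2.8 mA

Assume active: I_B = (5.1 − 0.7)/(120 + 101×0.15) = 0.0326 mA, I_C = β·I_B = 3.26 mA.
Then V_CE = 14 − 3.26×4.7 − 3.29×0.15 = -1.79 V < 0.2 V — the active assumption fails.
Re-solve with V_CE = 0.2 V. KCL at the emitter: V_E/R_E = (V_BB−0.7−V_E)/R_B + (V_CC−0.2−V_E)/R_C, giving V_E = 0.432 V.
I_C = (V_CC − 0.2 − V_E)/R_C = (13.8 − 0.432)/4.7 = 2.84 mA.
Check: I_B = (4.4 − 0.432)/120 = 0.0331 mA, and β·I_B = 3.31 mA > I_C, confirming saturation.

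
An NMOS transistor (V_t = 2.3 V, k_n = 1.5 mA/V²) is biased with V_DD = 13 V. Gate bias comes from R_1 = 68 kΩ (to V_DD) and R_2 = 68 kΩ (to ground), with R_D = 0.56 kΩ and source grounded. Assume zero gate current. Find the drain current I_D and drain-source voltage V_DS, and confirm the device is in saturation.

V_G = V_DD·R_2/(R_1+R_2) = 13×68/136 = 6.5 V. With the source grounded, V_GS = V_G = 6.5 V.
Assume saturation: I_D = (k_n/2)(V_GS − V_t)² = (1.5/2)×(6.5 − 2.3)² = 0.75×4.2² = 13.2 mA.
V_DS = V_DD − I_D·R_D = 13 − 13.2×0.56 = 5.59 V.
Saturation requires V_DS ≥ V_GS − V_t = 4.2 V; 5.59 ≥ 4.2 ✓.

I_D ≈ 13 mA, V_DS ≈ 5.6 V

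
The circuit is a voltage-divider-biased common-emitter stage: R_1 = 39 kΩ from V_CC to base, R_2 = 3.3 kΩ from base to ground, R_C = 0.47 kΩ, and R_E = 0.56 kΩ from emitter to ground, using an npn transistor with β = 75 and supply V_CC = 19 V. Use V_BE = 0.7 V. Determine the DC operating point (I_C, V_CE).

I_C ≈ 1.3 mA, V_CE ≈ 18 V

Thevenize the base divider: V_Th = V_CC·R_2/(R_1+R_2) = 19×3.3/42.3 = 1.48 V, R_Th = R_1‖R_2 = 3.04 kΩ.
Base-emitter loop: V_Th = I_B·R_Th + V_BE + (β+1)I_B·R_E, so I_B = (1.48 − 0.7) / (3.04 + 76×0.56) = 0.0172 mA.
I_C = β·I_B = 75×0.0172 = 1.29 mA, and I_E = (β+1)I_B = 1.3 mA.
V_CE = V_CC − I_C·R_C − I_E·R_E = 19 − 1.29×0.47 − 1.3×0.56 = 17.7 V.
V_CE = 17.7 V > 0.2 V confirms active-region operation.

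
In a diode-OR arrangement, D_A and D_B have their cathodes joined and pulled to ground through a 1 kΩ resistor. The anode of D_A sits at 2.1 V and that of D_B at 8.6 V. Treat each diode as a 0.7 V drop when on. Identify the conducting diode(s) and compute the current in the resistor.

Assume both conduct. Then node N would need to be at both 2.1−0.7 = 1.4 V and 8.6−0.7 = 7.9 V, which is impossible.
Assume only D_B conducts: V_N = 8.6 − 0.7 = 7.9 V, so I_R = 7.9/1 = 7.9 mA.
Check D_A: its anode-to-cathode voltage is 2.1 − 7.9 = -5.8 V < 0.7 V, so it is off. The assumption is consistent.

Only D_B conducts; I_R ≈ 7.9 mA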